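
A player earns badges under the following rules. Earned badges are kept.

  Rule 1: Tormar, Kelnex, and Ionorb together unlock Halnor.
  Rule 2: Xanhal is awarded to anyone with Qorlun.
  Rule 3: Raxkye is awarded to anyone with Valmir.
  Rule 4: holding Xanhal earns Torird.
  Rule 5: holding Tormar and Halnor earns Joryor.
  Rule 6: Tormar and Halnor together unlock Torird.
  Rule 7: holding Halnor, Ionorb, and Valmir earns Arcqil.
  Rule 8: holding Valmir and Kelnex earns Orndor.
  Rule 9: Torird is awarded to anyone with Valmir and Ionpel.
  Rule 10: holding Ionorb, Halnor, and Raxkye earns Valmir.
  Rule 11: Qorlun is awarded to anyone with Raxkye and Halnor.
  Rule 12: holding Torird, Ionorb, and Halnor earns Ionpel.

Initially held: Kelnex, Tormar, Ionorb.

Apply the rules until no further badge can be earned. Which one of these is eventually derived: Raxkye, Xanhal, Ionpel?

Ionpel

With Tormar, Kelnex, and Ionorb, Halnor is earned (Rule 1).
With Tormar and Halnor, Torird is earned (Rule 6).
With Torird, Ionorb, and Halnor, Ionpel is earned (Rule 12).
Raxkye would need Valmir (Rule 3), but Valmir is never earned. Xanhal would need Qorlun (Rule 2), but Qorlun is never earned.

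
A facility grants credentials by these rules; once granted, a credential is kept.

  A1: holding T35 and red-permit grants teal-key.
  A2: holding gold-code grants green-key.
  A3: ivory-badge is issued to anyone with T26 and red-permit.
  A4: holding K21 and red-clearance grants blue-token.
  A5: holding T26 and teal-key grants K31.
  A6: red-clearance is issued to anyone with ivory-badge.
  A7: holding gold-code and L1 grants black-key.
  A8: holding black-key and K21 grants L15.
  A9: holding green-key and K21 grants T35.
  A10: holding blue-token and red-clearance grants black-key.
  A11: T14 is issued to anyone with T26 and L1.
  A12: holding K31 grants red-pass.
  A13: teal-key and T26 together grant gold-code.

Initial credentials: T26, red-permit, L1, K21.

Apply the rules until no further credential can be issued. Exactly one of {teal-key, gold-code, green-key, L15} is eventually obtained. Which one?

Holding T26 and red-permit grants ivory-badge (A3).
Holding ivory-badge grants red-clearance (A6).
Holding K21 and red-clearance grants blue-token (A4).
Holding blue-token and red-clearance grants black-key (A10).
Holding black-key and K21 grants L15 (A8).
green-key would need gold-code (A2), but gold-code is never granted. gold-code would need teal-key and T26 (A13), but teal-key is never granted. teal-key would need T35 and red-permit (A1), but T35 is never granted.

L15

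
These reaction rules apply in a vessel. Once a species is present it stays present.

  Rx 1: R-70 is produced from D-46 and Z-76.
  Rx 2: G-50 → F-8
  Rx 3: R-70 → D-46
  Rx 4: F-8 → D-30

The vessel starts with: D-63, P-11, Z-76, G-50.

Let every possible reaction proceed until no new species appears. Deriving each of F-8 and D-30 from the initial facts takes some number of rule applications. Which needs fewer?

F-8

F-8: G-50 present → F-8 forms (Rx 2). [1 rule application]
D-30: G-50 present → F-8 forms (Rx 2). F-8 present → D-30 forms (Rx 4). [2 rule applications]
F-8 needs fewer.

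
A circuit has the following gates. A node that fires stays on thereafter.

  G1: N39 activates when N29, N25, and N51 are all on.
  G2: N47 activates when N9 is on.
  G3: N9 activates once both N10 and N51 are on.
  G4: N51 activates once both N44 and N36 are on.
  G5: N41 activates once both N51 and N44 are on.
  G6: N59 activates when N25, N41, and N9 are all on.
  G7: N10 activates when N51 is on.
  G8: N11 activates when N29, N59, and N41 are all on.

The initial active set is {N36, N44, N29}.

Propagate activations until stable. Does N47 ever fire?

Yes

G4: N44 and N36 on → N51 on.
G7: N51 on → N10 on.
G3: N10 and N51 on → N9 on.
G2: N9 on → N47 on.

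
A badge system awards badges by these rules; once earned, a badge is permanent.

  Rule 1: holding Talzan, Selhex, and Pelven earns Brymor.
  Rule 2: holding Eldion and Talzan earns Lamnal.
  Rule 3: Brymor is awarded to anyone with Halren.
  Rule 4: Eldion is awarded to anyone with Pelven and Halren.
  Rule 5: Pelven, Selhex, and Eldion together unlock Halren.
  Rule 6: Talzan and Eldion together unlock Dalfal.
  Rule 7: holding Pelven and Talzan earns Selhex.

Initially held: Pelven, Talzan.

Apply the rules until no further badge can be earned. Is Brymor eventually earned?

Yes

With Pelven and Talzan, Selhex is earned (Rule 7).
With Talzan, Selhex, and Pelven, Brymor is earned (Rule 1).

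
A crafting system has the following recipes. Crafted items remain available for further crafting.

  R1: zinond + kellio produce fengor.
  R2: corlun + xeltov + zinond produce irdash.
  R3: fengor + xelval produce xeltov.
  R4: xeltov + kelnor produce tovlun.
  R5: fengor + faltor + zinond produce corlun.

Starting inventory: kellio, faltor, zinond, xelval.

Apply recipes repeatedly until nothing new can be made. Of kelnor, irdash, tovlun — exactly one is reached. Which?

irdash

zinond + kellio → fengor (R1).
Using R5, fengor, faltor, and zinond make corlun.
fengor + xelval → xeltov (R3).
Using R2, corlun, xeltov, and zinond make irdash.
No rule produces kelnor, and it is not given. tovlun would need xeltov and kelnor (R4), but kelnor is never obtained.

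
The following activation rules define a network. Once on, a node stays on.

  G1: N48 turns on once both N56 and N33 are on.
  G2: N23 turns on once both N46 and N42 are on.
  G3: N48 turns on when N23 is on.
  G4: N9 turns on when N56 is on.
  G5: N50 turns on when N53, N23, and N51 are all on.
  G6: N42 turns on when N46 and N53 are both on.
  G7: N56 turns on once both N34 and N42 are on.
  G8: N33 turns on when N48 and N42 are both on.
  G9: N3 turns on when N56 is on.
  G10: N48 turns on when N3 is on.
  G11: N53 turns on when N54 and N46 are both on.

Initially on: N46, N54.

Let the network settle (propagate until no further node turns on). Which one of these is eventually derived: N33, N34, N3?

G11: N54 and N46 on → N53 on.
N46 and N53 are on, so N42 turns on (G6).
G2: N46 and N42 on → N23 on.
N23 is on, so N48 turns on (G3).
G8: N48 and N42 on → N33 on.
No rule produces N34, and it is not given. N3 would need N56 (G9), but N56 never turns on.

N33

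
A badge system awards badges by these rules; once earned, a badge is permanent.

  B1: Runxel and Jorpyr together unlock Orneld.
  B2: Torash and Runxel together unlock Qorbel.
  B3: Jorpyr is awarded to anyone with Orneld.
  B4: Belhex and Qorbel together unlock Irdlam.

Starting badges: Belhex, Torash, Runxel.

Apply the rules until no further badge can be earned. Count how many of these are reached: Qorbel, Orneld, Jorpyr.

1

With Torash and Runxel, Qorbel is earned (B2).
Qorbel: reached.
Orneld would need Runxel and Jorpyr (B1), but Jorpyr is never earned.
Jorpyr would need Orneld (B3), but Orneld is never earned.
Reached: Qorbel — 1 of the 3.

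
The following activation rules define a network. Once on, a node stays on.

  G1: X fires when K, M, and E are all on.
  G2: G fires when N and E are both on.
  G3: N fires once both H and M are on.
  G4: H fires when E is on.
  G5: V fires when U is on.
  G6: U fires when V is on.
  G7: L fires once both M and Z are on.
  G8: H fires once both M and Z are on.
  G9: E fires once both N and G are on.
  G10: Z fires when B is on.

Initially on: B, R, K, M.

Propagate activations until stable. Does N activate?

Yes

B is on, so Z fires (G10).
G8: M and Z on → H on.
H and M are on, so N fires (G3).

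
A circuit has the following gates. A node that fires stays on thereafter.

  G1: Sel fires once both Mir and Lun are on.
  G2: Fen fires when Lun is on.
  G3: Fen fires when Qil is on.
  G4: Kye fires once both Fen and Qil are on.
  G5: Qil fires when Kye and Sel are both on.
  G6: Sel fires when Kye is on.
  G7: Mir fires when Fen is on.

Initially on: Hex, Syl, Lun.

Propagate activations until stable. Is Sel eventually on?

Lun is on, so Fen fires (G2).
G7: Fen on → Mir on.
G1: Mir and Lun on → Sel on.

Yes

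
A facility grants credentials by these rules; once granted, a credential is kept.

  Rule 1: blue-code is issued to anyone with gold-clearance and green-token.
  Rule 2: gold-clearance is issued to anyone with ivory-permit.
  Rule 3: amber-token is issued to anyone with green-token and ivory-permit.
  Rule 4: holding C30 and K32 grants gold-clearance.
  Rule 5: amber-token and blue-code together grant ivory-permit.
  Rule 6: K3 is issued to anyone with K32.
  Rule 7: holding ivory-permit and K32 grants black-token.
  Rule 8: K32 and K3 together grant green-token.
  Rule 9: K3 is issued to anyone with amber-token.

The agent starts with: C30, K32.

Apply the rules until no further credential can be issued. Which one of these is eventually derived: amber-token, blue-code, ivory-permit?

blue-code

Holding C30 and K32 grants gold-clearance (Rule 4).
Holding K32 grants K3 (Rule 6).
Holding K32 and K3 grants green-token (Rule 8).
Holding gold-clearance and green-token grants blue-code (Rule 1).
ivory-permit would need amber-token and blue-code (Rule 5), but amber-token is never granted. amber-token would need green-token and ivory-permit (Rule 3), but ivory-permit is never granted.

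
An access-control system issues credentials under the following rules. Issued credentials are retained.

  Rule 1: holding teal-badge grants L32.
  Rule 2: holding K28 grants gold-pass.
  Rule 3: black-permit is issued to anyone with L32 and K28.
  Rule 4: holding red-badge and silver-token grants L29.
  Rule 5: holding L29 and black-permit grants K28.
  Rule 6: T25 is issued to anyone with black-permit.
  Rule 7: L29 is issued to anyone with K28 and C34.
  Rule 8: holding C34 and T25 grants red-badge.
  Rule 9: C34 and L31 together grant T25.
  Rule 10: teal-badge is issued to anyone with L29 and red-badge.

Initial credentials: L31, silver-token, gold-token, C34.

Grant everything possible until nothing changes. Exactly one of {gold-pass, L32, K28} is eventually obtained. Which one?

Holding C34 and L31 grants T25 (Rule 9).
Holding C34 and T25 grants red-badge (Rule 8).
Holding red-badge and silver-token grants L29 (Rule 4).
Holding L29 and red-badge grants teal-badge (Rule 10).
Holding teal-badge grants L32 (Rule 1).
K28 would need L29 and black-permit (Rule 5), but black-permit is never granted. gold-pass would need K28 (Rule 2), but K28 is never granted.

L32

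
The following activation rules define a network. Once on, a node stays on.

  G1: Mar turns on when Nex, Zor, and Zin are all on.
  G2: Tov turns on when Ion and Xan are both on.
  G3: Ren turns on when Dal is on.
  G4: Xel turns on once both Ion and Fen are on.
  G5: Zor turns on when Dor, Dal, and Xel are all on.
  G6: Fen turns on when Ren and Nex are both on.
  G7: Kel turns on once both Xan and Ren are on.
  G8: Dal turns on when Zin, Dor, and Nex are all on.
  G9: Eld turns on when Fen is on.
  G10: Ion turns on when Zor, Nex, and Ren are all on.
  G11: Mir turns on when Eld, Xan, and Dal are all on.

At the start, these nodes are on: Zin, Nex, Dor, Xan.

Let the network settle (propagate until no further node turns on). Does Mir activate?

Yes

Zin, Dor, and Nex are on, so Dal turns on (G8).
G3: Dal on → Ren on.
Ren and Nex are on, so Fen turns on (G6).
Fen is on, so Eld turns on (G9).
Eld, Xan, and Dal are on, so Mir turns on (G11).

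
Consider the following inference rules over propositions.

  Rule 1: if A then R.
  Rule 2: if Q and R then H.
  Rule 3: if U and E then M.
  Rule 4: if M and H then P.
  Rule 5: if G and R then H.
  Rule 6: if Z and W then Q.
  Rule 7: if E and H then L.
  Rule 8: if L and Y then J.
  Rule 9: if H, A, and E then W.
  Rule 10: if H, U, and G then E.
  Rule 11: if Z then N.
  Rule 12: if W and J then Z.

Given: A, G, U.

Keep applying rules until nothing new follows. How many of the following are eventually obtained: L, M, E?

From A, Rule 1 gives R.
G and R hold, so H follows (Rule 5).
From H, U, and G, Rule 10 gives E.
From E and H, Rule 7 gives L.
From U and E, Rule 3 gives M.
L: reached.
M: reached.
E: reached.
All 3 are reached.

3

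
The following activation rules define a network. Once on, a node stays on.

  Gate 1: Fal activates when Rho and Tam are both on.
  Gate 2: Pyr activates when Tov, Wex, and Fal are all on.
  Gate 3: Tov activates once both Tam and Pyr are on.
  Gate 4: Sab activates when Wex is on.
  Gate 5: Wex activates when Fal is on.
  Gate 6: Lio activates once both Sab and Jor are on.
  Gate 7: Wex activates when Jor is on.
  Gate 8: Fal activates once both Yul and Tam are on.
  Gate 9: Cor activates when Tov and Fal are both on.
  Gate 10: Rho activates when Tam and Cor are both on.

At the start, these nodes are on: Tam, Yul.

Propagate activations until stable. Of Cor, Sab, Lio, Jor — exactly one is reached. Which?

Sab

Gate 8: Yul and Tam on → Fal on.
Fal is on, so Wex activates (Gate 5).
Gate 4: Wex on → Sab on.
Cor would need Tov and Fal (Gate 9), but Tov never turns on. Lio would need Sab and Jor (Gate 6), but Jor never turns on. No rule produces Jor, and it is not given.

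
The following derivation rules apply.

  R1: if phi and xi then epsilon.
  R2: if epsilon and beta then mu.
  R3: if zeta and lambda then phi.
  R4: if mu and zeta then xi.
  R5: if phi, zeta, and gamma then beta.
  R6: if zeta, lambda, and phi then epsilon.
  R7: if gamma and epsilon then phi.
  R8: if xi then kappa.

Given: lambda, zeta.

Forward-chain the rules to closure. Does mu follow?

mu would need epsilon and beta (R2), but beta is never established.

No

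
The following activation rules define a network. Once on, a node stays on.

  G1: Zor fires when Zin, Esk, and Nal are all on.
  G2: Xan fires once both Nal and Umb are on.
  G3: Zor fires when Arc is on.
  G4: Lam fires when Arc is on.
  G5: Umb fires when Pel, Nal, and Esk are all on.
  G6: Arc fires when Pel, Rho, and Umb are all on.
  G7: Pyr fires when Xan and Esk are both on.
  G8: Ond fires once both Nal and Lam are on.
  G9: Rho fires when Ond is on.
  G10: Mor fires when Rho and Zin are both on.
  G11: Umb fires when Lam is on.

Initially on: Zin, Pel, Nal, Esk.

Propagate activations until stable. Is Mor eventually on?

Mor would need Rho and Zin (G10), but Rho never turns on.

No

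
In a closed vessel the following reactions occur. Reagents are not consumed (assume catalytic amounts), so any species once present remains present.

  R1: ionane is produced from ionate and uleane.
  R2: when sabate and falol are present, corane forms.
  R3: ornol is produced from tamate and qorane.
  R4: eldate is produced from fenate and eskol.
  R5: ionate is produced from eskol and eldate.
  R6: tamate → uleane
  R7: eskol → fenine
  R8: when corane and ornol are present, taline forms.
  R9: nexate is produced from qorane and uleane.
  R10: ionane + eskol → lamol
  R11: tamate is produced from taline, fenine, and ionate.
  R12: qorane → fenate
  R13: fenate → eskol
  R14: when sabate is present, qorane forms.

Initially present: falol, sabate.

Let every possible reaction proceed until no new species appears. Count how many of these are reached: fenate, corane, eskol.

3

sabate present → qorane forms (R14).
sabate and falol present → corane forms (R2).
qorane present → fenate forms (R12).
fenate present → eskol forms (R13).
fenate: reached.
corane: reached.
eskol: reached.
All 3 are reached.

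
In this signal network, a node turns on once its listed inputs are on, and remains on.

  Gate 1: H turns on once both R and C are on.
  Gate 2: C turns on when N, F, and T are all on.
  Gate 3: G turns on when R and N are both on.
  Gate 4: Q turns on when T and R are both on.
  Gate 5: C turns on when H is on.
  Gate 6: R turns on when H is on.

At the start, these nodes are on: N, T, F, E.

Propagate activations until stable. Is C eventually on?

Yes

Gate 2: N, F, and T on → C on.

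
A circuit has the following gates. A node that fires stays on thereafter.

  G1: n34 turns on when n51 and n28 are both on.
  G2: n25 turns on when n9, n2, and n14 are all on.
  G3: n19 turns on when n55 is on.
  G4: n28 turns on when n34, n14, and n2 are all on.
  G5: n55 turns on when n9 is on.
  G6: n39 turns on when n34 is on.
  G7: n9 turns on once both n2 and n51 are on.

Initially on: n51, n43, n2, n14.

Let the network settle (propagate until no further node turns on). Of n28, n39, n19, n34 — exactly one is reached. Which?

n2 and n51 are on, so n9 turns on (G7).
G5: n9 on → n55 on.
n55 is on, so n19 turns on (G3).
n28 would need n34, n14, and n2 (G4), but n34 never turns on. n39 would need n34 (G6), but n34 never turns on. n34 would need n51 and n28 (G1), but n28 never turns on.

n19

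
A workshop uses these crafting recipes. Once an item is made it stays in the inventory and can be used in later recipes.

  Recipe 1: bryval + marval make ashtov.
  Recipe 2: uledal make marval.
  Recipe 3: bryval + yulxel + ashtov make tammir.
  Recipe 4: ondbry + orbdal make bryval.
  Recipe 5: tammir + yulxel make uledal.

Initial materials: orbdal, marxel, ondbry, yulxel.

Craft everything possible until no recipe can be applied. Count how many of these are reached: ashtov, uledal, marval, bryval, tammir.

Using Recipe 4, ondbry and orbdal make bryval.
ashtov would need bryval and marval (Recipe 1), but marval is never obtained.
uledal would need tammir and yulxel (Recipe 5), but tammir is never obtained.
marval would need uledal (Recipe 2), but uledal is never obtained.
bryval: reached.
tammir would need bryval, yulxel, and ashtov (Recipe 3), but ashtov is never obtained.
Reached: bryval — 1 of the 5.

1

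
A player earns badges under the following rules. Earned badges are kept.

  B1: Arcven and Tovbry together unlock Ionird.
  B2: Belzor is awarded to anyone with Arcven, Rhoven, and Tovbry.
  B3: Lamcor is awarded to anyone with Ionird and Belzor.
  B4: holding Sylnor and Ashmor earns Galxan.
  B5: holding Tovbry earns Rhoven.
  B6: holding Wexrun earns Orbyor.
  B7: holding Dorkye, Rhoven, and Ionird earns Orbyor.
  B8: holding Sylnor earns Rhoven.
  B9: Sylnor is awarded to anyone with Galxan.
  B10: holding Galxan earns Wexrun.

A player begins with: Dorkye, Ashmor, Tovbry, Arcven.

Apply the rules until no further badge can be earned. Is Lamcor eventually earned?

Yes

With Tovbry, Rhoven is earned (B5).
With Arcven and Tovbry, Ionird is earned (B1).
With Arcven, Rhoven, and Tovbry, Belzor is earned (B2).
With Ionird and Belzor, Lamcor is earned (B3).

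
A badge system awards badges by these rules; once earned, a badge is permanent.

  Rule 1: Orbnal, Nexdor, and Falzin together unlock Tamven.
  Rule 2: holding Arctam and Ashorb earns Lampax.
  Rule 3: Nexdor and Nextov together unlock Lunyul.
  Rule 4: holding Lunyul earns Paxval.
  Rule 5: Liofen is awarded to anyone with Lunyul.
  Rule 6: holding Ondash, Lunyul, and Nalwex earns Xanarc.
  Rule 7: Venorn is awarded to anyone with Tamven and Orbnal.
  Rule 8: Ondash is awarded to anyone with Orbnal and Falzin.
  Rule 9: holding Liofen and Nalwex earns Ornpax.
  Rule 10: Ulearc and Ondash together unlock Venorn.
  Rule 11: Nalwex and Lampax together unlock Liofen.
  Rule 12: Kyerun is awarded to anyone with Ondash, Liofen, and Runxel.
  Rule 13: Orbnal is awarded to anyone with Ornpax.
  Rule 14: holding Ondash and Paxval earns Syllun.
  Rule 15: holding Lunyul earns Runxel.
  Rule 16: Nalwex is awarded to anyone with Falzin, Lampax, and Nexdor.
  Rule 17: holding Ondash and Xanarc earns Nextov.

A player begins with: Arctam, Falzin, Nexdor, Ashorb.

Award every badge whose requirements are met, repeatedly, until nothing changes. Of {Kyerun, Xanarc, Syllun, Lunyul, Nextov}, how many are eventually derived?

0

Kyerun would need Ondash, Liofen, and Runxel (Rule 12), but Runxel is never earned.
Xanarc would need Ondash, Lunyul, and Nalwex (Rule 6), but Lunyul is never earned.
Syllun would need Ondash and Paxval (Rule 14), but Paxval is never earned.
Lunyul would need Nexdor and Nextov (Rule 3), but Nextov is never earned.
Nextov would need Ondash and Xanarc (Rule 17), but Xanarc is never earned.
None of the 5 are reached.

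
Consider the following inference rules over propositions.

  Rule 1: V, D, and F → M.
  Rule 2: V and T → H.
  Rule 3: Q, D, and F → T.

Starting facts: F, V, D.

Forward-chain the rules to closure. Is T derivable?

No

T would need Q, D, and F (Rule 3), but Q is never established.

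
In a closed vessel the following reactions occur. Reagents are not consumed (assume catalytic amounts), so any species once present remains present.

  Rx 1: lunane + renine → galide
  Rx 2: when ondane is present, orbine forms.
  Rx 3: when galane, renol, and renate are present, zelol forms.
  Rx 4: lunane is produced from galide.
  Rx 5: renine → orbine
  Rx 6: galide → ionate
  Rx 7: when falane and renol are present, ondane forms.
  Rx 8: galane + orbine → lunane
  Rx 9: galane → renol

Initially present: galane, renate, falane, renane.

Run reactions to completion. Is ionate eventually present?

ionate would need galide (Rx 6), but galide never forms.

No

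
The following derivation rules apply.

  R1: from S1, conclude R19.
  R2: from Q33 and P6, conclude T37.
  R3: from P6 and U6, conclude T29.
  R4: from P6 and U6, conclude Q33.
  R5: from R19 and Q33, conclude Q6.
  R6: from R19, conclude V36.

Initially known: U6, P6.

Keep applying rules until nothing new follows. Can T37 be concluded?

P6 and U6 hold, so Q33 follows (R4).
From Q33 and P6, R2 gives T37.

Yes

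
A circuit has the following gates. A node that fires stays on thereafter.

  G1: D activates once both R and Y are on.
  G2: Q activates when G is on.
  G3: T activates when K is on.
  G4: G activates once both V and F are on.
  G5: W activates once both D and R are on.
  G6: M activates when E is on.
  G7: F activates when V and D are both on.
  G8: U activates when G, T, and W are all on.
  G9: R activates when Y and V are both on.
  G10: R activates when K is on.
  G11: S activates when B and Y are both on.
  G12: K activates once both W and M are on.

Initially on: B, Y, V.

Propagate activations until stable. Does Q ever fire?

Yes

Y and V are on, so R activates (G9).
G1: R and Y on → D on.
G7: V and D on → F on.
G4: V and F on → G on.
G is on, so Q activates (G2).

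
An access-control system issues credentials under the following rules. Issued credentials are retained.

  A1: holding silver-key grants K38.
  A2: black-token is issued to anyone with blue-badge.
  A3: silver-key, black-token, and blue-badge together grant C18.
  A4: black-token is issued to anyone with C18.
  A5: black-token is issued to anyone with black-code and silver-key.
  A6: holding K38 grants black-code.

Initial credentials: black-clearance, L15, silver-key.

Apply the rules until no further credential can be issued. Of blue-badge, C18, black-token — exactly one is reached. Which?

Holding silver-key grants K38 (A1).
Holding K38 grants black-code (A6).
Holding black-code and silver-key grants black-token (A5).
No rule produces blue-badge, and it is not given. C18 would need silver-key, black-token, and blue-badge (A3), but blue-badge is never granted.

black-token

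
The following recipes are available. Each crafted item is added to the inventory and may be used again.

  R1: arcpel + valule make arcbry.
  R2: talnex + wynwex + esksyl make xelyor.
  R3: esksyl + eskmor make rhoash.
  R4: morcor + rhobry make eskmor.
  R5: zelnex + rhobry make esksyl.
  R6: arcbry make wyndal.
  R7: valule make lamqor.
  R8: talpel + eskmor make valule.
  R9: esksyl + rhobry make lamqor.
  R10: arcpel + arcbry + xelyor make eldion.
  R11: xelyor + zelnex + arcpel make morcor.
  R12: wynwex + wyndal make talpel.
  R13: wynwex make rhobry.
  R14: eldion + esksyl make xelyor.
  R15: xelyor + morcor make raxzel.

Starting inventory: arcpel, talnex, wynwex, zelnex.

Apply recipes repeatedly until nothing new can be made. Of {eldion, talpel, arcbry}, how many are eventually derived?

eldion would need arcpel, arcbry, and xelyor (R10), but arcbry is never obtained.
talpel would need wynwex and wyndal (R12), but wyndal is never obtained.
arcbry would need arcpel and valule (R1), but valule is never obtained.
None of the 3 are reached.

0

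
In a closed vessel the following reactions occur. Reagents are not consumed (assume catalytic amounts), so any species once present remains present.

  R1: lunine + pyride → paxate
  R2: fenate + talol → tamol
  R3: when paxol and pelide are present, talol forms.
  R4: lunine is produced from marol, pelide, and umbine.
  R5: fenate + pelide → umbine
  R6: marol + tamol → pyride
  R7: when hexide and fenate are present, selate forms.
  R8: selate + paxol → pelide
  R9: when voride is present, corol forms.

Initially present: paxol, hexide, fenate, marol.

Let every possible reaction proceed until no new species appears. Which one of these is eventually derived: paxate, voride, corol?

paxate

hexide and fenate present → selate forms (R7).
selate and paxol present → pelide forms (R8).
fenate and pelide present → umbine forms (R5).
paxol and pelide present → talol forms (R3).
marol, pelide, and umbine present → lunine forms (R4).
fenate and talol present → tamol forms (R2).
marol and tamol present → pyride forms (R6).
lunine and pyride present → paxate forms (R1).
corol would need voride (R9), but voride never forms. No rule produces voride, and it is not given.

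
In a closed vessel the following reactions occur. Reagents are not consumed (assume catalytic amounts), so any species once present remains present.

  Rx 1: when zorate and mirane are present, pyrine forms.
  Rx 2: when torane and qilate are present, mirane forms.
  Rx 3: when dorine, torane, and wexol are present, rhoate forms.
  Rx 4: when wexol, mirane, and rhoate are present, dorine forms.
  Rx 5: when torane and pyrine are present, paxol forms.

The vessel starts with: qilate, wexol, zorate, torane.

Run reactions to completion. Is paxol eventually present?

torane and qilate present → mirane forms (Rx 2).
zorate and mirane present → pyrine forms (Rx 1).
torane and pyrine present → paxol forms (Rx 5).

Yes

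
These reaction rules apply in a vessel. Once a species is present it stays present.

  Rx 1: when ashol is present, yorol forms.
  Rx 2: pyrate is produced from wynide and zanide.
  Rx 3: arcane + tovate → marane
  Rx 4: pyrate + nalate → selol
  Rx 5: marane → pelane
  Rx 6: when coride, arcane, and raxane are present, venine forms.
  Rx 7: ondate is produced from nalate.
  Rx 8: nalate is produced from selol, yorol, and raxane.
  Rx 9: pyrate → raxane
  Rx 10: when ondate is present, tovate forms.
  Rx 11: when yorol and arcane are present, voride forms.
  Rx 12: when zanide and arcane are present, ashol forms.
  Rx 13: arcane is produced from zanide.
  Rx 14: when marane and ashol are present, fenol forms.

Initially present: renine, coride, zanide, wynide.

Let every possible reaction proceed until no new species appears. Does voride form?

zanide present → arcane forms (Rx 13).
zanide and arcane present → ashol forms (Rx 12).
ashol present → yorol forms (Rx 1).
yorol and arcane present → voride forms (Rx 11).

Yes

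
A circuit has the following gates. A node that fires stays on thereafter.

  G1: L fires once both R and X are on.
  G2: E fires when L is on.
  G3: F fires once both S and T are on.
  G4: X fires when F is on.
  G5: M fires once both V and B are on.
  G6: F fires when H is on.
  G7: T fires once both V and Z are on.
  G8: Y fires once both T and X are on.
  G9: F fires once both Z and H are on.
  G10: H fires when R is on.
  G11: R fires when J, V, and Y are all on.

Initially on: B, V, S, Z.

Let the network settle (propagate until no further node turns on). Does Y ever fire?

Yes

V and Z are on, so T fires (G7).
S and T are on, so F fires (G3).
F is on, so X fires (G4).
T and X are on, so Y fires (G8).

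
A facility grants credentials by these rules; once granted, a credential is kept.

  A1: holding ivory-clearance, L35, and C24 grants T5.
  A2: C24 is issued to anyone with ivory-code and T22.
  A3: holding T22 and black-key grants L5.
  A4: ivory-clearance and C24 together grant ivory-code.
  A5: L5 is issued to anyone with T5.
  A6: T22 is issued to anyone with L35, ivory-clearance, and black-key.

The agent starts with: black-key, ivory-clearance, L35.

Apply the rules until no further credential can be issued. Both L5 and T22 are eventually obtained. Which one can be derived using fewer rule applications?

T22

T22: Holding L35, ivory-clearance, and black-key grants T22 (A6). [1 rule application]
L5: Holding L35, ivory-clearance, and black-key grants T22 (A6). Holding T22 and black-key grants L5 (A3). [2 rule applications]
T22 needs fewer.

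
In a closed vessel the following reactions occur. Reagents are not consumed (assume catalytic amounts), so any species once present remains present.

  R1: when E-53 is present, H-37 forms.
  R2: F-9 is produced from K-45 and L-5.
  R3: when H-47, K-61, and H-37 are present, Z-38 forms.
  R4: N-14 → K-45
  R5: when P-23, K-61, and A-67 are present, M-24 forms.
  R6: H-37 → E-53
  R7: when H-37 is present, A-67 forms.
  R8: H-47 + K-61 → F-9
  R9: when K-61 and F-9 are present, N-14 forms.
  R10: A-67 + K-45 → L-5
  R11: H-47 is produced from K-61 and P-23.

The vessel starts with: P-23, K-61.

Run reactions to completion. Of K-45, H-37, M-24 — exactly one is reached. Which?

K-61 and P-23 present → H-47 forms (R11).
H-47 and K-61 present → F-9 forms (R8).
K-61 and F-9 present → N-14 forms (R9).
N-14 present → K-45 forms (R4).
H-37 would need E-53 (R1), but E-53 never forms. M-24 would need P-23, K-61, and A-67 (R5), but A-67 never forms.

K-45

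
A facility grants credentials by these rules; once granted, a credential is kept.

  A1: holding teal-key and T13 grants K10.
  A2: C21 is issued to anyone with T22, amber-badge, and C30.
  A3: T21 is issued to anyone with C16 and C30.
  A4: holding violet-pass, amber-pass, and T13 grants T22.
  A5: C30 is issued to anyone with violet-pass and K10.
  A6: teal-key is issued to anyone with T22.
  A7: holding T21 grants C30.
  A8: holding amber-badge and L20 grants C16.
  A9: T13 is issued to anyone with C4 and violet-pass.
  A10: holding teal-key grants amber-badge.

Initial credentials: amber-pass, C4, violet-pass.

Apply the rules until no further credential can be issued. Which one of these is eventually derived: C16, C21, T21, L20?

C21

Holding C4 and violet-pass grants T13 (A9).
Holding violet-pass, amber-pass, and T13 grants T22 (A4).
Holding T22 grants teal-key (A6).
Holding teal-key and T13 grants K10 (A1).
Holding teal-key grants amber-badge (A10).
Holding violet-pass and K10 grants C30 (A5).
Holding T22, amber-badge, and C30 grants C21 (A2).
No rule produces L20, and it is not given. C16 would need amber-badge and L20 (A8), but L20 is never granted. T21 would need C16 and C30 (A3), but C16 is never granted.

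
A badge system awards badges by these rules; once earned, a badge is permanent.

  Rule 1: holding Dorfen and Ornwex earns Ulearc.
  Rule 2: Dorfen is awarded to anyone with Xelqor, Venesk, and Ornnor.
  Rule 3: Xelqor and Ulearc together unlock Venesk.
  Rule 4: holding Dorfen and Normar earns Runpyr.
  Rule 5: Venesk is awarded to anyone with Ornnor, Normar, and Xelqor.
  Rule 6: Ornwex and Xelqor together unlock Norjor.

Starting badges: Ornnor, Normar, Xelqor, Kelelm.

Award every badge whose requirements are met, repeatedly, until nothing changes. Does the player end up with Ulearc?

Ulearc would need Dorfen and Ornwex (Rule 1), but Ornwex is never earned.

No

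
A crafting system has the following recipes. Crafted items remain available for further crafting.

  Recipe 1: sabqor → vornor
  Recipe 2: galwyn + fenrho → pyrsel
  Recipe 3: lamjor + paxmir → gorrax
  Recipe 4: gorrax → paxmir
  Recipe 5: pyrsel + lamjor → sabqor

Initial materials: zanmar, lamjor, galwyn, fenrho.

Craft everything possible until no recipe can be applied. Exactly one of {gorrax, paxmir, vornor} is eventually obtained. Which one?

vornor

Using Recipe 2, galwyn and fenrho make pyrsel.
Using Recipe 5, pyrsel and lamjor make sabqor.
Using Recipe 1, sabqor makes vornor.
paxmir would need gorrax (Recipe 4), but gorrax is never obtained. gorrax would need lamjor and paxmir (Recipe 3), but paxmir is never obtained.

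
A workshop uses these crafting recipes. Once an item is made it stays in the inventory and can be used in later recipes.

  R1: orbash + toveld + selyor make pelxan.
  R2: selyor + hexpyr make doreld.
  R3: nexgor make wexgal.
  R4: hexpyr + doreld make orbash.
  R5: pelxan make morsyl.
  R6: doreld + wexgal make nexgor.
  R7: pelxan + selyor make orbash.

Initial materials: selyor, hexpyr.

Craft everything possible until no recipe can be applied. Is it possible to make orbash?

Yes

Using R2, selyor and hexpyr make doreld.
Using R4, hexpyr and doreld make orbash.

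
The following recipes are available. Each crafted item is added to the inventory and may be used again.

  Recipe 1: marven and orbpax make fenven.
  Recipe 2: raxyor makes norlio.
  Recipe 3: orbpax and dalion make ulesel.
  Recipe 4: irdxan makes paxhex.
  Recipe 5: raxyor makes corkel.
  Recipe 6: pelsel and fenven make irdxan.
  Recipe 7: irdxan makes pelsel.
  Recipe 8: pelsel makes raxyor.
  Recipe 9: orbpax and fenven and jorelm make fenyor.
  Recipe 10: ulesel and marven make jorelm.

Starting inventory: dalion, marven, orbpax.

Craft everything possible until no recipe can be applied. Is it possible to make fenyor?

Yes

orbpax and dalion → ulesel (Recipe 3).
Using Recipe 1, marven and orbpax make fenven.
ulesel and marven → jorelm (Recipe 10).
orbpax and fenven and jorelm → fenyor (Recipe 9).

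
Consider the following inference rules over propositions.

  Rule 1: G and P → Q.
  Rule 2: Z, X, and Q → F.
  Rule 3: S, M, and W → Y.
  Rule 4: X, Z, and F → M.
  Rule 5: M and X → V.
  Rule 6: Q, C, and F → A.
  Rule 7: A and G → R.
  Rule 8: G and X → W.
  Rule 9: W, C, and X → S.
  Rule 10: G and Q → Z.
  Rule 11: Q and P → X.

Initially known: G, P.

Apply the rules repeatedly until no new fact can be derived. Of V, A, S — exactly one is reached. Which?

V

G and P hold, so Q follows (Rule 1).
G and Q hold, so Z follows (Rule 10).
Q and P hold, so X follows (Rule 11).
From Z, X, and Q, Rule 2 gives F.
X, Z, and F hold, so M follows (Rule 4).
From M and X, Rule 5 gives V.
S would need W, C, and X (Rule 9), but C is never established. A would need Q, C, and F (Rule 6), but C is never established.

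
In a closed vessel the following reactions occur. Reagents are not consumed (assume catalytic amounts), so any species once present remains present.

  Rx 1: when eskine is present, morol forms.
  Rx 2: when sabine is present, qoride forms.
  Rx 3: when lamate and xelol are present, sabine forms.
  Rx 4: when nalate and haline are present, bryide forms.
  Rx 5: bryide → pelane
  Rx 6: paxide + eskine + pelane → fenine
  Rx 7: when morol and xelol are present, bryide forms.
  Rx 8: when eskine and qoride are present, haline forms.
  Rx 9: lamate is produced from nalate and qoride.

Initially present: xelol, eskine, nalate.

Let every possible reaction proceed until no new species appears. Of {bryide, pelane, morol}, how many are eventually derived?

3

eskine present → morol forms (Rx 1).
morol and xelol present → bryide forms (Rx 7).
bryide present → pelane forms (Rx 5).
bryide: reached.
pelane: reached.
morol: reached.
All 3 are reached.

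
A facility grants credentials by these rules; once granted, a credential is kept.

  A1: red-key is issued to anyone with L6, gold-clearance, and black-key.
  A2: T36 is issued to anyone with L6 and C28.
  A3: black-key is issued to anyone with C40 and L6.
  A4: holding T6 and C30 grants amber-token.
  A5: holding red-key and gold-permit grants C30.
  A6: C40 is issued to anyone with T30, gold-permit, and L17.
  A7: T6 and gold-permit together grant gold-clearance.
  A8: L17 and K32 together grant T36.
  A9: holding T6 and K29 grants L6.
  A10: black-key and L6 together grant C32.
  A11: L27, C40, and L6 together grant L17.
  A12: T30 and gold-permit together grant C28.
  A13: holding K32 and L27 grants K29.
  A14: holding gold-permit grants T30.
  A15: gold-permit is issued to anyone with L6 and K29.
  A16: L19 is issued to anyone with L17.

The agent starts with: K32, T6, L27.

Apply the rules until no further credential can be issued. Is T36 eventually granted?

Holding K32 and L27 grants K29 (A13).
Holding T6 and K29 grants L6 (A9).
Holding L6 and K29 grants gold-permit (A15).
Holding gold-permit grants T30 (A14).
Holding T30 and gold-permit grants C28 (A12).
Holding L6 and C28 grants T36 (A2).

Yes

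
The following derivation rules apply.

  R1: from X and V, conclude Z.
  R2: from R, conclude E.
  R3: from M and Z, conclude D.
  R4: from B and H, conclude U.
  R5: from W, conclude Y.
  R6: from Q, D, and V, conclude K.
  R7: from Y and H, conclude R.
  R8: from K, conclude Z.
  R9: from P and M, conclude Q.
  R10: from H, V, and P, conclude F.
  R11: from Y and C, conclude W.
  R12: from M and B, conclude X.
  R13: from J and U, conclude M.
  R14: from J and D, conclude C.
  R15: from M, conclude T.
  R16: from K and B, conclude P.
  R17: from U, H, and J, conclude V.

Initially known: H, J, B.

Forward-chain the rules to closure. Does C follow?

B and H hold, so U follows (R4).
From U, H, and J, R17 gives V.
From J and U, R13 gives M.
From M and B, R12 gives X.
From X and V, R1 gives Z.
M and Z hold, so D follows (R3).
J and D hold, so C follows (R14).

Yes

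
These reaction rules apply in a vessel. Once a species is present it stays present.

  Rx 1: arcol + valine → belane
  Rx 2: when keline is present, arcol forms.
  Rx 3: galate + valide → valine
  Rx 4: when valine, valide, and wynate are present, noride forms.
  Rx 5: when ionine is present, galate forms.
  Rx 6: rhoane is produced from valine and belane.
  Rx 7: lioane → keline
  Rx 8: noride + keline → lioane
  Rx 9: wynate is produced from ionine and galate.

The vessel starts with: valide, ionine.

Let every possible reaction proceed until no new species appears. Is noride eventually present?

Yes

ionine present → galate forms (Rx 5).
ionine and galate present → wynate forms (Rx 9).
galate and valide present → valine forms (Rx 3).
valine, valide, and wynate present → noride forms (Rx 4).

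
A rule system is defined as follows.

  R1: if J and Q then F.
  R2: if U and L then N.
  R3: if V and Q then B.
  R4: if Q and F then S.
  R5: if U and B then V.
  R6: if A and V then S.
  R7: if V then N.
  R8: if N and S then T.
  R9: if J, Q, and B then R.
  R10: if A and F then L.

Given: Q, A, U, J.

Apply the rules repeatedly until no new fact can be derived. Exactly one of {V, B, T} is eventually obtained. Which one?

T

From J and Q, R1 gives F.
Q and F hold, so S follows (R4).
A and F hold, so L follows (R10).
From U and L, R2 gives N.
N and S hold, so T follows (R8).
B would need V and Q (R3), but V is never established. V would need U and B (R5), but B is never established.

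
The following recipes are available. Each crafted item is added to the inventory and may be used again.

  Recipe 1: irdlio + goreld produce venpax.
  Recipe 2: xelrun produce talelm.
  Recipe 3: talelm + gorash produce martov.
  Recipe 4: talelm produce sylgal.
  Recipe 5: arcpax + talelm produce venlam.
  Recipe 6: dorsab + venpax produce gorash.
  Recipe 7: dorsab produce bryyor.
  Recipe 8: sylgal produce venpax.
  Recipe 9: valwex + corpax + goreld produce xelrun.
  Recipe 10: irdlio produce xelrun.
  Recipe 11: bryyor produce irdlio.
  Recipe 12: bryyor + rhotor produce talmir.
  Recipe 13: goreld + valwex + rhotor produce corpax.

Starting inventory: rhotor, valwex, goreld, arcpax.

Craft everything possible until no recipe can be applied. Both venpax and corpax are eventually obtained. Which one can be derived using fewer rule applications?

corpax

corpax: goreld + valwex + rhotor → corpax (Recipe 13). [1 rule application]
venpax: goreld + valwex + rhotor → corpax (Recipe 13). valwex + corpax + goreld → xelrun (Recipe 9). Using Recipe 2, xelrun makes talelm. Using Recipe 4, talelm makes sylgal. Using Recipe 8, sylgal makes venpax. [5 rule applications]
corpax needs fewer.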